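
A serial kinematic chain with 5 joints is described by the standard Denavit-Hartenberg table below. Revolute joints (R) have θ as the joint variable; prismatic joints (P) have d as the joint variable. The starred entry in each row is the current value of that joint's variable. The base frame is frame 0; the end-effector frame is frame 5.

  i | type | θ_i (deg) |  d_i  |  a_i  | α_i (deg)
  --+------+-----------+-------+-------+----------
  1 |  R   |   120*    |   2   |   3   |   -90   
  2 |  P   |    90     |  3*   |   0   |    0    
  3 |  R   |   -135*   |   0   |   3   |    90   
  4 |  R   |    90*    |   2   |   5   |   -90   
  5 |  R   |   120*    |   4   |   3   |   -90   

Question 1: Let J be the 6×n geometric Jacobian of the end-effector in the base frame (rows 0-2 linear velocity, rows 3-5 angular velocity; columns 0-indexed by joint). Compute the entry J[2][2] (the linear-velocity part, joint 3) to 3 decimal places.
0.284

axis z_2 = (-0.8660,-0.5000,0.0000); lever o_n−o_2 = (-2.8890,-1.9961,-1.1300)
cross product → J_v[:, 2] = (0.5650,-0.9786,0.2842)
J_ω[:, 2] = z_2
entry J[2][2] = 0.2842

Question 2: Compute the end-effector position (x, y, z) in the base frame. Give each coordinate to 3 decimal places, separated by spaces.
after link 1: o_1 = (-1.5000, 2.5981, 2.0000)
after link 2: o_2 = (-4.0981, 1.0981, 2.0000)
after link 3: o_3 = (-5.1587, 2.9352, 4.1213)
after link 4: o_4 = (-8.7818, -0.7896, 5.5355)
after link 5: o_5 = (-6.9871, -0.8981, 0.8700)

-6.987 -0.898 0.870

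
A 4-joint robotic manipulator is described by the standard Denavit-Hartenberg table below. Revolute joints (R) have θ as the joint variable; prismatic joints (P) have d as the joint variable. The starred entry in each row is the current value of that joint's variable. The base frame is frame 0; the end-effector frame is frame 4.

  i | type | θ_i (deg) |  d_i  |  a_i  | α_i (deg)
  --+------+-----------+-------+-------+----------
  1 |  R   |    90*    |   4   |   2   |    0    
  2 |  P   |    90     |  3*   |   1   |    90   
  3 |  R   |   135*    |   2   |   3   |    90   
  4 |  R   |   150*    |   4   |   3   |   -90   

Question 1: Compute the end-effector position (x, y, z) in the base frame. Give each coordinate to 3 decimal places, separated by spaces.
after link 1: o_1 = (0.0000, 2.0000, 4.0000)
after link 2: o_2 = (-1.0000, 2.0000, 7.0000)
after link 3: o_3 = (1.1213, 4.0000, 9.1213)
after link 4: o_4 = (-3.5442, 5.5000, 10.1126)

-3.544 5.500 10.113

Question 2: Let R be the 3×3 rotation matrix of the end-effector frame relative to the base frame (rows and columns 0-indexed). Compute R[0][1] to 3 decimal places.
End-effector y-axis (col 1 of R) = (0.7071,-0.0000,-0.7071)
R[0][1] = 0.7071

0.707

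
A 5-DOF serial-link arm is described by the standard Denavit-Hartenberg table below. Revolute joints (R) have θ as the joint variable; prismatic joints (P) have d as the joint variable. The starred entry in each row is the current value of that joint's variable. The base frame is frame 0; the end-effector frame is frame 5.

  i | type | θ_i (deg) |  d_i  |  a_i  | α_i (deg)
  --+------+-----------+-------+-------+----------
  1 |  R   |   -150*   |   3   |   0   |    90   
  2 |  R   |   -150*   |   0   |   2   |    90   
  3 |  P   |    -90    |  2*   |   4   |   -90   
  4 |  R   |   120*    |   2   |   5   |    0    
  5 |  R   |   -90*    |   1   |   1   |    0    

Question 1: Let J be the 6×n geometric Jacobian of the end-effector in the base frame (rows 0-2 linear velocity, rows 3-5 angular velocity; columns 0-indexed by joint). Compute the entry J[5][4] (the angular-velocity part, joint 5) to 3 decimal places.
-0.500

axis z_4 = (0.7500,0.4330,-0.5000); lever o_n−o_4 = (0.9665,-0.4420,-0.9330)
cross product → J_v[:, 4] = (-0.6250,0.2165,-0.7500)
J_ω[:, 4] = z_4
entry J[5][4] = -0.5000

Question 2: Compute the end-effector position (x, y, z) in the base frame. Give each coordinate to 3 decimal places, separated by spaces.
3.708 -0.592 -1.951

after link 1: o_1 = (0.0000, 0.0000, 3.0000)
after link 2: o_2 = (1.5000, 0.8660, 2.0000)
after link 3: o_3 = (4.3660, -2.0981, 3.7321)
after link 4: o_4 = (2.7410, -0.1495, -1.0179)
after link 5: o_5 = (3.7075, -0.5915, -1.9510)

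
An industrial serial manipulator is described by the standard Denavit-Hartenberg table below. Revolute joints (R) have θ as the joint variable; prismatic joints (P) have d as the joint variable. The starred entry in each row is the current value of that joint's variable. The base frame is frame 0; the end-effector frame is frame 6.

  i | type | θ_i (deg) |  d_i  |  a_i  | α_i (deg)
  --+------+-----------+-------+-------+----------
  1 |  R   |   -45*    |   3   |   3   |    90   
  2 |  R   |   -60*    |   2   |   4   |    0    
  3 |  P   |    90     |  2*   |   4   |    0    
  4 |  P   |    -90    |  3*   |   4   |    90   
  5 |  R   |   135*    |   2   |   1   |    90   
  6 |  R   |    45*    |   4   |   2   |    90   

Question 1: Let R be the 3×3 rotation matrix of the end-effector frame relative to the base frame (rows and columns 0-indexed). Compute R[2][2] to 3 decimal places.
0.787

End-effector z-axis (col 2 of R) = (-0.0973,-0.6098,0.7866)
R[2][2] = 0.7866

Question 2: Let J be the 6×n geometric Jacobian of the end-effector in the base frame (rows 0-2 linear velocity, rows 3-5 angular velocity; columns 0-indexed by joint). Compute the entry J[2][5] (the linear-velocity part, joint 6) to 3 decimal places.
-1.573

axis z_5 = (-0.2500,-0.7500,-0.6124); lever o_n−o_5 = (-2.9267,-2.4875,-2.2906)
cross product → J_v[:, 5] = (0.1946,1.2196,-1.5731)
J_ω[:, 5] = z_5
entry J[2][5] = -1.5731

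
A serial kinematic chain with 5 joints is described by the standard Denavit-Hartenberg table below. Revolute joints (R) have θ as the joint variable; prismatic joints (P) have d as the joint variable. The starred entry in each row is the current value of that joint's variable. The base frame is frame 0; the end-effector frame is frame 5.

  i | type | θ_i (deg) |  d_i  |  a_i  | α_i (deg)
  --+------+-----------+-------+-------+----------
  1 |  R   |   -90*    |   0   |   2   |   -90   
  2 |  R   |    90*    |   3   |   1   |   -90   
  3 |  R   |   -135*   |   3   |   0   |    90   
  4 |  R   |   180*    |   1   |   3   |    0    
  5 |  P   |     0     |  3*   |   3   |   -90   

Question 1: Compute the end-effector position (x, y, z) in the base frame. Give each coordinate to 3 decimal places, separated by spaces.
-4.071 1.000 -2.414

after link 1: o_1 = (0.0000, -2.0000, 0.0000)
after link 2: o_2 = (3.0000, -2.0000, -1.0000)
after link 3: o_3 = (3.0000, 1.0000, -1.0000)
after link 4: o_4 = (0.1716, 1.0000, -2.4142)
after link 5: o_5 = (-4.0711, 1.0000, -2.4142)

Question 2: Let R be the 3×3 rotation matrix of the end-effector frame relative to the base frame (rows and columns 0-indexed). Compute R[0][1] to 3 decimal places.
0.707

End-effector y-axis (col 1 of R) = (0.7071,-0.0000,-0.7071)
R[0][1] = 0.7071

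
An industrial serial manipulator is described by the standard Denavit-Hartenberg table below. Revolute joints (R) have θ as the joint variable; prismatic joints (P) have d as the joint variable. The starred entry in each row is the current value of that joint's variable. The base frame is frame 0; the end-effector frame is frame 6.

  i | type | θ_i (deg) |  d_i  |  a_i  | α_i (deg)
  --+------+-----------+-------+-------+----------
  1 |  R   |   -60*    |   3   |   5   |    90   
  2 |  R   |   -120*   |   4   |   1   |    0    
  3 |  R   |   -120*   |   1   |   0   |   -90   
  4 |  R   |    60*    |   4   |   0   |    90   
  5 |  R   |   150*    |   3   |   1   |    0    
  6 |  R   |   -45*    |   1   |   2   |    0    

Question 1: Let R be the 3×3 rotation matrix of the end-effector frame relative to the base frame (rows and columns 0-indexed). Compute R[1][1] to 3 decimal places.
End-effector y-axis (col 1 of R) = (-0.4916,-0.8215,-0.2888)
R[1][1] = -0.8215

-0.822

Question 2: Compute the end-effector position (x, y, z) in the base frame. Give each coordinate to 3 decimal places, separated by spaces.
-8.328 -1.972 1.319

after link 1: o_1 = (2.5000, -4.3301, 3.0000)
after link 2: o_2 = (-1.2141, -5.8971, 2.1340)
after link 3: o_3 = (-2.0801, -6.3971, 2.1340)
after link 4: o_4 = (-3.8122, -3.3971, 0.1340)
after link 5: o_5 = (-6.5185, -3.2096, 1.7590)
after link 6: o_6 = (-8.3281, -1.9719, 1.3189)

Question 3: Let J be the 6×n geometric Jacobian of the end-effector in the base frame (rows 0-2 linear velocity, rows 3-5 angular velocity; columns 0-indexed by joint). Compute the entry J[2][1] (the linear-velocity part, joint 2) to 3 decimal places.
axis z_1 = (-0.8660,-0.5000,0.0000); lever o_n−o_1 = (-10.8281,2.3582,-1.6811)
cross product → J_v[:, 1] = (0.8405,-1.4559,-7.4563)
J_ω[:, 1] = z_1
entry J[2][1] = -7.4563

-7.456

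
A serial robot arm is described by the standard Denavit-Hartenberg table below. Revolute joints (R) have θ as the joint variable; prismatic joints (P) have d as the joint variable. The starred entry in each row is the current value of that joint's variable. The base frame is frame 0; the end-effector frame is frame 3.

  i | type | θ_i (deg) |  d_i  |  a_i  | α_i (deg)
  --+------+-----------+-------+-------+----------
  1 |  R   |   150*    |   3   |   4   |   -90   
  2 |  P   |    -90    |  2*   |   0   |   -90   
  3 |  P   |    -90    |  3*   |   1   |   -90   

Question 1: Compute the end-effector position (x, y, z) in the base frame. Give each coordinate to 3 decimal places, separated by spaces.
-7.562 0.902 3.000

after link 1: o_1 = (-3.4641, 2.0000, 3.0000)
after link 2: o_2 = (-4.4641, 0.2679, 3.0000)
after link 3: o_3 = (-7.5622, 0.9019, 3.0000)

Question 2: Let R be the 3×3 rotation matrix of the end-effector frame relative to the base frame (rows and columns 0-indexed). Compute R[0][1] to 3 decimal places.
0.866

End-effector y-axis (col 1 of R) = (0.8660,-0.5000,0.0000)
R[0][1] = 0.8660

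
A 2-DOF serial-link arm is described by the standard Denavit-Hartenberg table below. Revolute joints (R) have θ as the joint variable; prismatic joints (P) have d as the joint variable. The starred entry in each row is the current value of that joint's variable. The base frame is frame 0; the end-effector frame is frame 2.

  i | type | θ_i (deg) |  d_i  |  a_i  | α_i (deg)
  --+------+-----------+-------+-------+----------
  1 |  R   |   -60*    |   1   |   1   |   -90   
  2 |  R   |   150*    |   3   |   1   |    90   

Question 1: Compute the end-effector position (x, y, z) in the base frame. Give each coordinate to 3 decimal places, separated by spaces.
2.665 1.384 0.500

after link 1: o_1 = (0.5000, -0.8660, 1.0000)
after link 2: o_2 = (2.6651, 1.3840, 0.5000)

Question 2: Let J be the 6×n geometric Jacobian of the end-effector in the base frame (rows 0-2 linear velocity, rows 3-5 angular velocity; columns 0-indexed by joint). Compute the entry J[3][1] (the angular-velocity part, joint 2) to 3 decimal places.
0.866

axis z_1 = (0.8660,0.5000,0.0000); lever o_n−o_1 = (2.1651,2.2500,-0.5000)
cross product → J_v[:, 1] = (-0.2500,0.4330,0.8660)
J_ω[:, 1] = z_1
entry J[3][1] = 0.8660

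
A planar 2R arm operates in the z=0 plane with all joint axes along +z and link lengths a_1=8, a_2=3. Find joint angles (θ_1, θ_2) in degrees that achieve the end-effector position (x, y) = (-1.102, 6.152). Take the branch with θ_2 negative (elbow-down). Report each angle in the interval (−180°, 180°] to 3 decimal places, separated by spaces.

cos θ_2 = (39.0615−8²−3²)/(2·8·3) = -0.7071; θ_2 = -134.9956° (elbow-down)
β = atan2(6.1520,-1.1020) = 100.1556°; ψ = atan2(-2.1215,5.8788) = -19.8429°
θ_1 = β − ψ = 119.9985°

119.998 -134.996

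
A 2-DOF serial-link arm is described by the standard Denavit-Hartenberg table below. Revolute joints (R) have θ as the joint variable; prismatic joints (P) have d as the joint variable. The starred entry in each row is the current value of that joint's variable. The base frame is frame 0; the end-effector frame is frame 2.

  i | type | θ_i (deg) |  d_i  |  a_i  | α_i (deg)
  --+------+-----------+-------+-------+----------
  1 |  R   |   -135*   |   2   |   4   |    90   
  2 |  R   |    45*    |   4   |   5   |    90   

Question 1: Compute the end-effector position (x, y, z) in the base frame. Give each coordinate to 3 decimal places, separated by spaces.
-8.157 -2.500 5.536

after link 1: o_1 = (-2.8284, -2.8284, 2.0000)
after link 2: o_2 = (-8.1569, -2.5000, 5.5355)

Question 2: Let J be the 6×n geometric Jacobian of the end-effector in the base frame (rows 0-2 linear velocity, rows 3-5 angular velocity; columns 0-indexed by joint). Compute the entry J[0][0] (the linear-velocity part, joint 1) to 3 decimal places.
2.500

axis z_0 = ẑ; lever o_n−o_0 = (-8.1569,-2.5000,5.5355)
cross product → J_v[:, 0] = (2.5000,-8.1569,0.0000)
J_ω[:, 0] = z_0
entry J[0][0] = 2.5000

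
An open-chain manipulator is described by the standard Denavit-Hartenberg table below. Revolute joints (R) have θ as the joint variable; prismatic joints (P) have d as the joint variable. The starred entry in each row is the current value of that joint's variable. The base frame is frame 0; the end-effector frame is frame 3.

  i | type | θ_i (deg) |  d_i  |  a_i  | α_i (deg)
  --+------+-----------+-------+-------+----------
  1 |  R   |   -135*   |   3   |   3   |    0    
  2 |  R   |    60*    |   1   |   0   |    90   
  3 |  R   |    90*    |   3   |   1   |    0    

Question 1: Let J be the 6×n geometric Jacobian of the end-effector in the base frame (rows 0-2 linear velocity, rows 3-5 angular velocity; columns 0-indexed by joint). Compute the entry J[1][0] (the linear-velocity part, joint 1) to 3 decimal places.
axis z_0 = ẑ; lever o_n−o_0 = (-5.0191,-2.8978,5.0000)
cross product → J_v[:, 0] = (2.8978,-5.0191,0.0000)
J_ω[:, 0] = z_0
entry J[1][0] = -5.0191

-5.019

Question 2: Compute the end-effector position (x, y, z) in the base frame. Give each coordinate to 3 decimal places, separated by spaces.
after link 1: o_1 = (-2.1213, -2.1213, 3.0000)
after link 2: o_2 = (-2.1213, -2.1213, 4.0000)
after link 3: o_3 = (-5.0191, -2.8978, 5.0000)

-5.019 -2.898 5.000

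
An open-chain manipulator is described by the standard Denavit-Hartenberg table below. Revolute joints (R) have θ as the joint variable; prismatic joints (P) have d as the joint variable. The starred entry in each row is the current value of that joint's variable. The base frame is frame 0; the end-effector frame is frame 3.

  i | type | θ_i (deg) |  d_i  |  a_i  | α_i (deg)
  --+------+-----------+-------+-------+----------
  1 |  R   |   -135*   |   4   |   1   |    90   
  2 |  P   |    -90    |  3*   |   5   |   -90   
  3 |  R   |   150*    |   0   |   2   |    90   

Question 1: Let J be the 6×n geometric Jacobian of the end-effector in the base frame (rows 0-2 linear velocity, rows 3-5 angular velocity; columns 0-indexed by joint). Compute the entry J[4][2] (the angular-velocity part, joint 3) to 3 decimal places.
-0.707

axis z_2 = (-0.7071,-0.7071,0.0000); lever o_n−o_2 = (0.7071,-0.7071,1.7321)
cross product → J_v[:, 2] = (-1.2247,1.2247,1.0000)
J_ω[:, 2] = z_2
entry J[4][2] = -0.7071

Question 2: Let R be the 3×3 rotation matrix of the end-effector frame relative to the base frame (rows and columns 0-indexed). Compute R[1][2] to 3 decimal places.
-0.612

End-effector z-axis (col 2 of R) = (0.6124,-0.6124,-0.5000)
R[1][2] = -0.6124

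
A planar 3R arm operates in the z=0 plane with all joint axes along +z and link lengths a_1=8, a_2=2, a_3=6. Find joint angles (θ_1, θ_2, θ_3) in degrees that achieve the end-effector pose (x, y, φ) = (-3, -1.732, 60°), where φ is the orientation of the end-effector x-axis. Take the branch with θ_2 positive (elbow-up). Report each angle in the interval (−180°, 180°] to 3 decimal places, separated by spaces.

-141.787 60.001 141.786

wrist centre = target − a_3·(cos φ, sin φ) = (-6.0000, -6.9282)
cos θ_2 = (83.9993−8²−2²)/(2·8·2) = 0.5000; θ_2 = 60.0015° (elbow-up)
β = atan2(-6.9282,-6.0000) = -130.8936°; ψ = atan2(1.7321,9.0000) = 10.8936°
θ_1 = β − ψ = -141.7872°
θ_3 = φ − θ_1 − θ_2 = 141.7857° (wrapped to (-180°,180°])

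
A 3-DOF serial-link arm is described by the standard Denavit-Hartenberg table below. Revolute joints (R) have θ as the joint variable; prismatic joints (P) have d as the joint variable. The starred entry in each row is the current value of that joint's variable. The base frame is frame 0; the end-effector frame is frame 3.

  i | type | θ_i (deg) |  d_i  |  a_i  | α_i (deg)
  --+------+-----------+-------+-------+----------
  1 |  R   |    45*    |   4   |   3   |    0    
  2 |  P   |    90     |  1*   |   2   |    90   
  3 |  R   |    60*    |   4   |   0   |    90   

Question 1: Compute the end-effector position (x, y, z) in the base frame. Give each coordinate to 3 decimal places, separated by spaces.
3.536 6.364 5.000

after link 1: o_1 = (2.1213, 2.1213, 4.0000)
after link 2: o_2 = (0.7071, 3.5355, 5.0000)
after link 3: o_3 = (3.5355, 6.3640, 5.0000)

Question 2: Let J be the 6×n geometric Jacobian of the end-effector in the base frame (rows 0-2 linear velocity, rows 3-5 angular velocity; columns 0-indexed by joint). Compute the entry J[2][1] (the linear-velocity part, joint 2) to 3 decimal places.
prismatic axis z_1 = (0.0000,0.0000,1.0000)
J_v[:, 1] = z_1; J_ω[:, 1] = (0,0,0)
entry J[2][1] = 1.0000

1.000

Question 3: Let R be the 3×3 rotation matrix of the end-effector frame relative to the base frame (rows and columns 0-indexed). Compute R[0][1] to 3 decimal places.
0.707

End-effector y-axis (col 1 of R) = (0.7071,0.7071,0.0000)
R[0][1] = 0.7071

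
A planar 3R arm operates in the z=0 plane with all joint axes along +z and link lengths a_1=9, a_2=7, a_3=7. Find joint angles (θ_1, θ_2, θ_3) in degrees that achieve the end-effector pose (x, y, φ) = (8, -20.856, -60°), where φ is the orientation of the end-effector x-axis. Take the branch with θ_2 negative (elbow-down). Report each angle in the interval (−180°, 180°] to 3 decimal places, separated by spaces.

-59.995 -30.011 30.006

wrist centre = target − a_3·(cos φ, sin φ) = (4.5000, -14.7938)
cos θ_2 = (239.1072−9²−7²)/(2·9·7) = 0.8659; θ_2 = -30.0109° (elbow-down)
β = atan2(-14.7938,4.5000) = -73.0812°; ψ = atan2(-3.5012,15.0615) = -13.0864°
θ_1 = β − ψ = -59.9948°
θ_3 = φ − θ_1 − θ_2 = 30.0058° (wrapped to (-180°,180°])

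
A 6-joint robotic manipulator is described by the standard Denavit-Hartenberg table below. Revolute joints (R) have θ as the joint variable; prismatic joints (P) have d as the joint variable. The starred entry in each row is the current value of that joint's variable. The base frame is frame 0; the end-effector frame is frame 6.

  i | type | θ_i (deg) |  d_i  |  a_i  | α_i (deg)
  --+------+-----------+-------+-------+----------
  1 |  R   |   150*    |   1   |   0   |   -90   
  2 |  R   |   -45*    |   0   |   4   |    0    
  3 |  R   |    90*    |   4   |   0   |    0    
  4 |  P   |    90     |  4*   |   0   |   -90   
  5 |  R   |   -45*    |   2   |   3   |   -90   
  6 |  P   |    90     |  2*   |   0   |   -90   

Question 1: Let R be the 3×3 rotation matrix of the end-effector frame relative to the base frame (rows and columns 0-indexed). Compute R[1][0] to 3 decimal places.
0.354

End-effector x-axis (col 0 of R) = (-0.6124,0.3536,-0.7071)
R[1][0] = 0.3536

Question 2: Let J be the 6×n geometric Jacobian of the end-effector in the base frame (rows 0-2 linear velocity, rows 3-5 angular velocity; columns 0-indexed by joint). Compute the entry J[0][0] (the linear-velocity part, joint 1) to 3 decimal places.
axis z_0 = ẑ; lever o_n−o_0 = (-3.4132,-8.0835,2.7426)
cross product → J_v[:, 0] = (8.0835,-3.4132,0.0000)
J_ω[:, 0] = z_0
entry J[0][0] = 8.0835

8.083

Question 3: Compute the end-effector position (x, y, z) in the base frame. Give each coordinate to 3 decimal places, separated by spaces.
-3.413 -8.083 2.743

after link 1: o_1 = (0.0000, 0.0000, 1.0000)
after link 2: o_2 = (-2.4495, 1.4142, 3.8284)
after link 3: o_3 = (-4.4495, -2.0499, 3.8284)
after link 4: o_4 = (-6.4495, -5.5140, 3.8284)
after link 5: o_5 = (-4.9864, -8.8082, 3.7426)
after link 6: o_6 = (-3.4132, -8.0835, 2.7426)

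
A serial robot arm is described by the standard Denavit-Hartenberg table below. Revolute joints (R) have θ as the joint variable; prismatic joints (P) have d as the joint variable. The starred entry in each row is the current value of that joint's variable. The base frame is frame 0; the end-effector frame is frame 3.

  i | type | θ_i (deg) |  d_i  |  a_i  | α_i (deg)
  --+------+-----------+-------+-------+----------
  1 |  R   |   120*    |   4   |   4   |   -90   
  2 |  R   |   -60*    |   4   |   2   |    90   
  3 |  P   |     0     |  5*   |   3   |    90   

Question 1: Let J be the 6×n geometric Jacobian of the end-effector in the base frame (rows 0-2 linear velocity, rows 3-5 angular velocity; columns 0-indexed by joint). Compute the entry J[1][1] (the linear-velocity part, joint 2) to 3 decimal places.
5.915

axis z_1 = (-0.8660,-0.5000,0.0000); lever o_n−o_1 = (-2.5490,-3.5849,6.8301)
cross product → J_v[:, 1] = (-3.4151,5.9151,1.8301)
J_ω[:, 1] = z_1
entry J[1][1] = 5.9151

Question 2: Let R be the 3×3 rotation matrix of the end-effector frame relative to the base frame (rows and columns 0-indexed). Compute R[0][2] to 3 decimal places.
0.866

End-effector z-axis (col 2 of R) = (0.8660,0.5000,0.0000)
R[0][2] = 0.8660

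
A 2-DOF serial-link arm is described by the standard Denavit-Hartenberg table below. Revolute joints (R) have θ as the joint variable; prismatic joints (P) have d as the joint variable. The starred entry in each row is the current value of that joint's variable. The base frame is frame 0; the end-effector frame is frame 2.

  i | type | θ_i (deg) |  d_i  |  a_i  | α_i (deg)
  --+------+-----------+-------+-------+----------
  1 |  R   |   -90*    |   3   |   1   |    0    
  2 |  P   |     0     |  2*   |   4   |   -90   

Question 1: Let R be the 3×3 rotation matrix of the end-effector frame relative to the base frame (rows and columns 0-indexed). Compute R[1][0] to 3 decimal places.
-1.000

End-effector x-axis (col 0 of R) = (0.0000,-1.0000,0.0000)
R[1][0] = -1.0000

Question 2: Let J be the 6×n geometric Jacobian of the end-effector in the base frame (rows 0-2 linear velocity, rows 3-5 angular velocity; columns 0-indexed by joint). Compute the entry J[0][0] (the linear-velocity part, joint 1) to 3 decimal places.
axis z_0 = ẑ; lever o_n−o_0 = (0.0000,-5.0000,5.0000)
cross product → J_v[:, 0] = (5.0000,0.0000,-0.0000)
J_ω[:, 0] = z_0
entry J[0][0] = 5.0000

5.000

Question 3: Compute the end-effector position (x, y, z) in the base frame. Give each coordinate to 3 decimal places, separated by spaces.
after link 1: o_1 = (0.0000, -1.0000, 3.0000)
after link 2: o_2 = (0.0000, -5.0000, 5.0000)

0.000 -5.000 5.000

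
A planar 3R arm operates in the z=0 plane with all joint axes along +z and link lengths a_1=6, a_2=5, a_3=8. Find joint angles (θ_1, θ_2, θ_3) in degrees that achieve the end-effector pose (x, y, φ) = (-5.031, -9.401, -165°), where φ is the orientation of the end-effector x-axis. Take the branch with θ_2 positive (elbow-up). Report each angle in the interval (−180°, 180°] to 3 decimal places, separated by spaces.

-109.608 89.994 -145.386

wrist centre = target − a_3·(cos φ, sin φ) = (2.6964, -7.3304)
cos θ_2 = (61.0061−6²−5²)/(2·6·5) = 0.0001; θ_2 = 89.9942° (elbow-up)
β = atan2(-7.3304,2.6964) = -69.8046°; ψ = atan2(5.0000,6.0005) = 39.8032°
θ_1 = β − ψ = -109.6078°
θ_3 = φ − θ_1 − θ_2 = -145.3864° (wrapped to (-180°,180°])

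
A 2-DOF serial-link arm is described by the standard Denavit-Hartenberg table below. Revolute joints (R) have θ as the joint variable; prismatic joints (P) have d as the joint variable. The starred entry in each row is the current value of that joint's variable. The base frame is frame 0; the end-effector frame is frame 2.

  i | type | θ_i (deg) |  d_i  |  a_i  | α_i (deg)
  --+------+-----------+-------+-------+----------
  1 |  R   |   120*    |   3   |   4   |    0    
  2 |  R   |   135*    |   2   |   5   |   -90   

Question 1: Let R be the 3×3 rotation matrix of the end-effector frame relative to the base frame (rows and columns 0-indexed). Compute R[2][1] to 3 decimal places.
-1.000

End-effector y-axis (col 1 of R) = (0.0000,-0.0000,-1.0000)
R[2][1] = -1.0000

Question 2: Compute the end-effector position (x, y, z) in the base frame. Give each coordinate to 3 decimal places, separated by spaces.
-3.294 -1.366 5.000

after link 1: o_1 = (-2.0000, 3.4641, 3.0000)
after link 2: o_2 = (-3.2941, -1.3655, 5.0000)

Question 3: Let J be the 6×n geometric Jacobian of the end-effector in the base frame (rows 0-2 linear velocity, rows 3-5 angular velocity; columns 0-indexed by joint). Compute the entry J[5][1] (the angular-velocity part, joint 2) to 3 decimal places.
1.000

axis z_1 = (0.0000,0.0000,1.0000); lever o_n−o_1 = (-1.2941,-4.8296,2.0000)
cross product → J_v[:, 1] = (4.8296,-1.2941,0.0000)
J_ω[:, 1] = z_1
entry J[5][1] = 1.0000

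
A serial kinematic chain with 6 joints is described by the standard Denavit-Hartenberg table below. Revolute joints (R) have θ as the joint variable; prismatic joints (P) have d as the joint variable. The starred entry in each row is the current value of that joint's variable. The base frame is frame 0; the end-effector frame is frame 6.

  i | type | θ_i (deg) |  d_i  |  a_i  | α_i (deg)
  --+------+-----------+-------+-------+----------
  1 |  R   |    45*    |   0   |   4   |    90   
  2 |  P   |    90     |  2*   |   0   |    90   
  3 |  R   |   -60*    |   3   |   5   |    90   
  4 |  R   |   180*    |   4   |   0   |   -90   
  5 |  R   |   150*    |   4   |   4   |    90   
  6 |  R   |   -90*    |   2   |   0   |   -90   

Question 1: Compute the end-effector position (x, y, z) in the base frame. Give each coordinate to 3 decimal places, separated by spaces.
after link 1: o_1 = (2.8284, 2.8284, 0.0000)
after link 2: o_2 = (4.2426, 1.4142, 0.0000)
after link 3: o_3 = (3.3021, 6.5974, 2.5000)
after link 4: o_4 = (1.8879, 8.0116, -0.9641)
after link 5: o_5 = (-2.3548, 6.5974, 2.5000)
after link 6: o_6 = (-1.1300, 5.3727, 3.5000)

-1.130 5.373 3.500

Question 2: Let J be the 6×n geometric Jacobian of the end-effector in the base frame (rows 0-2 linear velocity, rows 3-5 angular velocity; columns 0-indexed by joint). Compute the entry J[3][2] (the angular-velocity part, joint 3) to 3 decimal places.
axis z_2 = (0.7071,0.7071,-0.0000); lever o_n−o_2 = (-5.3727,3.9584,3.5000)
cross product → J_v[:, 2] = (2.4749,-2.4749,6.5981)
J_ω[:, 2] = z_2
entry J[3][2] = 0.7071

0.707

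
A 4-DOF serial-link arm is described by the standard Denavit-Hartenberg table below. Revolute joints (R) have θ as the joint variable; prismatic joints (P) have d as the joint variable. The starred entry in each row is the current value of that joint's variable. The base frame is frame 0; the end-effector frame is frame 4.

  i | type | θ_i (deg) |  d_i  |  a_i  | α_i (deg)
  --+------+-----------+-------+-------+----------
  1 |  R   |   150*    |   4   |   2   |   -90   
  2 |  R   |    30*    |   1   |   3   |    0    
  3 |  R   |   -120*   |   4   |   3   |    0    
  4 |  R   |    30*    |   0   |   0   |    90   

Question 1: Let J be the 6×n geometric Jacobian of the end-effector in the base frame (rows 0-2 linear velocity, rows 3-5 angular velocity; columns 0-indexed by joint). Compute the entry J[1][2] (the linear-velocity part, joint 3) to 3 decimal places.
1.500

axis z_2 = (-0.5000,-0.8660,0.0000); lever o_n−o_2 = (-2.0000,-3.4641,3.0000)
cross product → J_v[:, 2] = (-2.5981,1.5000,-0.0000)
J_ω[:, 2] = z_2
entry J[1][2] = 1.5000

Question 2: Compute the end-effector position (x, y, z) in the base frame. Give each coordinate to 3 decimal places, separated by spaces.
-6.482 -2.031 5.500

after link 1: o_1 = (-1.7321, 1.0000, 4.0000)
after link 2: o_2 = (-4.4821, 1.4330, 2.5000)
after link 3: o_3 = (-6.4821, -2.0311, 5.5000)
after link 4: o_4 = (-6.4821, -2.0311, 5.5000)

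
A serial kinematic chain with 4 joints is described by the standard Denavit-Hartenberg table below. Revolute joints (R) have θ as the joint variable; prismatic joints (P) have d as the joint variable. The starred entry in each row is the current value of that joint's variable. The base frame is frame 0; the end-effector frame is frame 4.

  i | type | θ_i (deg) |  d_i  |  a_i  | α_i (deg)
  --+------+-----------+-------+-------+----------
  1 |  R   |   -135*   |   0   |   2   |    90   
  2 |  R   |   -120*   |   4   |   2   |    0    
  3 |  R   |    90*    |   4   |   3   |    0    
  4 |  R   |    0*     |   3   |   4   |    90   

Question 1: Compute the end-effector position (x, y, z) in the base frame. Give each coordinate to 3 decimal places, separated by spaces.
after link 1: o_1 = (-1.4142, -1.4142, 0.0000)
after link 2: o_2 = (-3.5355, 2.1213, -1.7321)
after link 3: o_3 = (-8.2011, 3.1126, -3.2321)
after link 4: o_4 = (-12.7719, 2.7845, -5.2321)

-12.772 2.784 -5.232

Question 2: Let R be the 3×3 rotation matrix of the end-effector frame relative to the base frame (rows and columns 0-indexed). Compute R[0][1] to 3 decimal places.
-0.707

End-effector y-axis (col 1 of R) = (-0.7071,0.7071,0.0000)
R[0][1] = -0.7071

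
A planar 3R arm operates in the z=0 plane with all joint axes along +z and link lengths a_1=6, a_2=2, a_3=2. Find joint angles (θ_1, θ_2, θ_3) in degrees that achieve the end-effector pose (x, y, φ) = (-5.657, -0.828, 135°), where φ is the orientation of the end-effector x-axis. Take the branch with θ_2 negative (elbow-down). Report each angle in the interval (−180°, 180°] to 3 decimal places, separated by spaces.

wrist centre = target − a_3·(cos φ, sin φ) = (-4.2428, -2.2422)
cos θ_2 = (23.0288−6²−2²)/(2·6·2) = -0.7071; θ_2 = -135.0023° (elbow-down)
β = atan2(-2.2422,-4.2428) = -152.1446°; ψ = atan2(-1.4142,4.5857) = -17.1388°
θ_1 = β − ψ = -135.0058°
θ_3 = φ − θ_1 − θ_2 = 45.0081° (wrapped to (-180°,180°])

-135.006 -135.002 45.008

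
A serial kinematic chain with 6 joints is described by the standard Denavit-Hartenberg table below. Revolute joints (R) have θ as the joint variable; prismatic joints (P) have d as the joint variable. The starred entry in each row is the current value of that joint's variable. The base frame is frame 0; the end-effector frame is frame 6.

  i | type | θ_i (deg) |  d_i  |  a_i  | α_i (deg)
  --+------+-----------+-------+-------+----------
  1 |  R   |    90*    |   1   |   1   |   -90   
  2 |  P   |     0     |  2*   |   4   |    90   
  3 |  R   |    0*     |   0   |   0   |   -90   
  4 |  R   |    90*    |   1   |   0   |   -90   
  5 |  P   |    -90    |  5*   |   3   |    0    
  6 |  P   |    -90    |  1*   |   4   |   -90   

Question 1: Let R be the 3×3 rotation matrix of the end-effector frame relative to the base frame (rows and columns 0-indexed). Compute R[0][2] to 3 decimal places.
End-effector z-axis (col 2 of R) = (-1.0000,0.0000,-0.0000)
R[0][2] = -1.0000

-1.000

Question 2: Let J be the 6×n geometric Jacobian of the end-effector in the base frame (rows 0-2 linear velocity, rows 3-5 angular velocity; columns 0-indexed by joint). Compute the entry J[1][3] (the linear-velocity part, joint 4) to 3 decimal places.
axis z_3 = (-1.0000,0.0000,0.0000); lever o_n−o_3 = (-4.0000,-6.0000,4.0000)
cross product → J_v[:, 3] = (0.0000,4.0000,6.0000)
J_ω[:, 3] = z_3
entry J[1][3] = 4.0000

4.000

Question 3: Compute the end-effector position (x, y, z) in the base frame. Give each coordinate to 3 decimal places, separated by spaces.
-6.000 -1.000 5.000

after link 1: o_1 = (0.0000, 1.0000, 1.0000)
after link 2: o_2 = (-2.0000, 5.0000, 1.0000)
after link 3: o_3 = (-2.0000, 5.0000, 1.0000)
after link 4: o_4 = (-3.0000, 5.0000, 1.0000)
after link 5: o_5 = (-6.0000, 0.0000, 1.0000)
after link 6: o_6 = (-6.0000, -1.0000, 5.0000)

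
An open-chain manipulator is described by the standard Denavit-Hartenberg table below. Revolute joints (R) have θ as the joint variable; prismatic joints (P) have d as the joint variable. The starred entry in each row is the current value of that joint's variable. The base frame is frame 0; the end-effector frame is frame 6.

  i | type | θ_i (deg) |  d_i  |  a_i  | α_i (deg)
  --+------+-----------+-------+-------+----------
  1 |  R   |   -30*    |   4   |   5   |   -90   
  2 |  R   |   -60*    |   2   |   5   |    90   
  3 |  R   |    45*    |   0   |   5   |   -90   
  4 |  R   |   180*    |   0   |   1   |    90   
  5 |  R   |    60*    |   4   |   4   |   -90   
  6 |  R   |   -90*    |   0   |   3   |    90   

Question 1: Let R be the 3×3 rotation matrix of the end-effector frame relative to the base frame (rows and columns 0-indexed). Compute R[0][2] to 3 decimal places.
End-effector z-axis (col 2 of R) = (0.2888,-0.4656,0.8365)
R[0][2] = 0.2888

0.289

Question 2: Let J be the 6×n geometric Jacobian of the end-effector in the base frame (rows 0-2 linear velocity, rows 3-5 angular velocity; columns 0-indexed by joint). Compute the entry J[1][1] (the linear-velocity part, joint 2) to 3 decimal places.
axis z_1 = (0.5000,0.8660,0.0000); lever o_n−o_1 = (9.8986,1.0558,-0.0664)
cross product → J_v[:, 1] = (-0.0575,0.0332,-8.0445)
J_ω[:, 1] = z_1
entry J[1][1] = 0.0332

0.033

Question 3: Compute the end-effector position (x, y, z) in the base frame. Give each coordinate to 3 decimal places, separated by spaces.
14.229 -1.444 3.934

after link 1: o_1 = (4.3301, -2.5000, 4.0000)
after link 2: o_2 = (7.4952, -2.0179, 8.3301)
after link 3: o_3 = (10.7939, 0.1600, 11.3920)
after link 4: o_4 = (10.1341, -0.2756, 10.7796)
after link 5: o_5 = (11.9788, -0.1451, 5.4336)
after link 6: o_6 = (14.2288, -1.4442, 3.9336)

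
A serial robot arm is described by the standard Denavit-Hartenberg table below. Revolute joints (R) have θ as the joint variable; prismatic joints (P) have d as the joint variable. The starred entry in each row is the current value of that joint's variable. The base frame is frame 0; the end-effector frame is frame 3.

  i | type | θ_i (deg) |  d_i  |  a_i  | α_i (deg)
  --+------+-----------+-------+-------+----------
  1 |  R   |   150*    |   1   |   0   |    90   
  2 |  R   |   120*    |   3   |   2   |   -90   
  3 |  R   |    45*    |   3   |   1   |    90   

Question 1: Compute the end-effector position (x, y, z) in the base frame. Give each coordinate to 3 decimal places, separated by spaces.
4.569 0.010 1.844

after link 1: o_1 = (0.0000, 0.0000, 1.0000)
after link 2: o_2 = (2.3660, 2.0981, 2.7321)
after link 3: o_3 = (4.5687, 0.0099, 1.8444)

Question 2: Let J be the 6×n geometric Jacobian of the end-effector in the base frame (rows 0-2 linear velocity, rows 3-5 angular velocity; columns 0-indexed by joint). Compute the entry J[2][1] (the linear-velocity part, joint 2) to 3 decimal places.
-3.952

axis z_1 = (0.5000,0.8660,0.0000); lever o_n−o_1 = (4.5687,0.0099,0.8444)
cross product → J_v[:, 1] = (0.7313,-0.4222,-3.9516)
J_ω[:, 1] = z_1
entry J[2][1] = -3.9516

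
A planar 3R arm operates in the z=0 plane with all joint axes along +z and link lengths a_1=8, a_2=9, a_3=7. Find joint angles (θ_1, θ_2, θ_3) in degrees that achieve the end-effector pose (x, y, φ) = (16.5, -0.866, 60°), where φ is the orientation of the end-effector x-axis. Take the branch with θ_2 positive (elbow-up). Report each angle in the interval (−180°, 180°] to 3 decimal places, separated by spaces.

-60.000 60.000 60.000

wrist centre = target − a_3·(cos φ, sin φ) = (13.0000, -6.9282)
cos θ_2 = (216.9996−8²−9²)/(2·8·9) = 0.5000; θ_2 = 60.0002° (elbow-up)
β = atan2(-6.9282,13.0000) = -28.0548°; ψ = atan2(7.7942,12.5000) = 31.9452°
θ_1 = β − ψ = -60.0000°
θ_3 = φ − θ_1 − θ_2 = 59.9998° (wrapped to (-180°,180°])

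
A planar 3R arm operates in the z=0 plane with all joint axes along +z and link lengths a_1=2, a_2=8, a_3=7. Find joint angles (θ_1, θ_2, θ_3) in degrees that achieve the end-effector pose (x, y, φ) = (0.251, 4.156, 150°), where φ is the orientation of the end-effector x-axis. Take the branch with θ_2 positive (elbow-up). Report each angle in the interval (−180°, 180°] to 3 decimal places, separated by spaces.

wrist centre = target − a_3·(cos φ, sin φ) = (6.3132, 0.6560)
cos θ_2 = (40.2866−2²−8²)/(2·2·8) = -0.8660; θ_2 = 150.0023° (elbow-up)
β = atan2(0.6560,6.3132) = 5.9323°; ψ = atan2(3.9997,-4.9284) = 140.9382°
θ_1 = β − ψ = -135.0059°
θ_3 = φ − θ_1 − θ_2 = 135.0036° (wrapped to (-180°,180°])

-135.006 150.002 135.004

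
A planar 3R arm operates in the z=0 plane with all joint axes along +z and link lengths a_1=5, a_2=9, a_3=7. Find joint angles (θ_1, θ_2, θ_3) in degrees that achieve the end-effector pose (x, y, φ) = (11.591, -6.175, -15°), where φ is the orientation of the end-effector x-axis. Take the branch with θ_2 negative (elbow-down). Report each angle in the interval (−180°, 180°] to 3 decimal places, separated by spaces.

wrist centre = target − a_3·(cos φ, sin φ) = (4.8295, -4.3633)
cos θ_2 = (42.3624−5²−9²)/(2·5·9) = -0.7071; θ_2 = -134.9982° (elbow-down)
β = atan2(-4.3633,4.8295) = -42.0965°; ψ = atan2(-6.3642,-1.3638) = -102.0949°
θ_1 = β − ψ = 59.9984°
θ_3 = φ − θ_1 − θ_2 = 59.9998° (wrapped to (-180°,180°])

59.998 -134.998 60.000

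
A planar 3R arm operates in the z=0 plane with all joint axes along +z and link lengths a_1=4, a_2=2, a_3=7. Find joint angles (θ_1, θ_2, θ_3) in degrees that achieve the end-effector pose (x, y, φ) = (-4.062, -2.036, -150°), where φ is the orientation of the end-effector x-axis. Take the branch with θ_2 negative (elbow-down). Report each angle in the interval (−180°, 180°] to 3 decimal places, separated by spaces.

wrist centre = target − a_3·(cos φ, sin φ) = (2.0002, 1.4640)
cos θ_2 = (6.1440−4²−2²)/(2·4·2) = -0.8660; θ_2 = -149.9970° (elbow-down)
β = atan2(1.4640,2.0002) = 36.2017°; ψ = atan2(-1.0001,2.2680) = -23.7954°
θ_1 = β − ψ = 59.9971°
θ_3 = φ − θ_1 − θ_2 = -60.0001° (wrapped to (-180°,180°])

59.997 -149.997 -60.000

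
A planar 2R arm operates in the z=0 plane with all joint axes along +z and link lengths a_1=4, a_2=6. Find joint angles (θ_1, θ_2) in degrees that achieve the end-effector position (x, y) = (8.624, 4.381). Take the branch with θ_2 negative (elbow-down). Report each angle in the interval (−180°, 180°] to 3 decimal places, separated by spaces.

45.002 -30.006

cos θ_2 = (93.5665−4²−6²)/(2·4·6) = 0.8660; θ_2 = -30.0064° (elbow-down)
β = atan2(4.3810,8.6240) = 26.9306°; ψ = atan2(-3.0006,9.1958) = -18.0714°
θ_1 = β − ψ = 45.0020°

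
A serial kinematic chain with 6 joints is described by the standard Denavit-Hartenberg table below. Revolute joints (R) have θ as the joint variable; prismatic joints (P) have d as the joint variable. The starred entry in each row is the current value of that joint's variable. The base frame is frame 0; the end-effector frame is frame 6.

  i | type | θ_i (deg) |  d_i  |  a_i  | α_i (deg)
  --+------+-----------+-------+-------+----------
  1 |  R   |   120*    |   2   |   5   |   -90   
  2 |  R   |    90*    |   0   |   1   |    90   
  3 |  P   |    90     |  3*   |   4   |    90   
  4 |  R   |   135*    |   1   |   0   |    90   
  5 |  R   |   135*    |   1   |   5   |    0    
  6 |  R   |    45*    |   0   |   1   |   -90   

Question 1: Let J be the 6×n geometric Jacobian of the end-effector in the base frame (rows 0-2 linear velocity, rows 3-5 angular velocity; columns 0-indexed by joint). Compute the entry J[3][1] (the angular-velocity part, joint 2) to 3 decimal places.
-0.866

axis z_1 = (-0.8660,-0.5000,0.0000); lever o_n−o_1 = (-7.1039,-3.5241,-5.5355)
cross product → J_v[:, 1] = (2.7678,-4.7939,-0.5000)
J_ω[:, 1] = z_1
entry J[3][1] = -0.8660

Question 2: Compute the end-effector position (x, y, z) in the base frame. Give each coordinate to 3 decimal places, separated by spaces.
after link 1: o_1 = (-2.5000, 4.3301, 2.0000)
after link 2: o_2 = (-2.5000, 4.3301, 1.0000)
after link 3: o_3 = (-7.4641, 4.9282, 1.0000)
after link 4: o_4 = (-7.4641, 4.9282, 0.0000)
after link 5: o_5 = (-9.3451, 1.7720, -3.5355)
after link 6: o_6 = (-9.6039, 0.8060, -3.5355)

-9.604 0.806 -3.536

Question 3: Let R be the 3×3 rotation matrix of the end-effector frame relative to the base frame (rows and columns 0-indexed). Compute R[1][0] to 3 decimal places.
End-effector x-axis (col 0 of R) = (-0.2588,-0.9659,-0.0000)
R[1][0] = -0.9659

-0.966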